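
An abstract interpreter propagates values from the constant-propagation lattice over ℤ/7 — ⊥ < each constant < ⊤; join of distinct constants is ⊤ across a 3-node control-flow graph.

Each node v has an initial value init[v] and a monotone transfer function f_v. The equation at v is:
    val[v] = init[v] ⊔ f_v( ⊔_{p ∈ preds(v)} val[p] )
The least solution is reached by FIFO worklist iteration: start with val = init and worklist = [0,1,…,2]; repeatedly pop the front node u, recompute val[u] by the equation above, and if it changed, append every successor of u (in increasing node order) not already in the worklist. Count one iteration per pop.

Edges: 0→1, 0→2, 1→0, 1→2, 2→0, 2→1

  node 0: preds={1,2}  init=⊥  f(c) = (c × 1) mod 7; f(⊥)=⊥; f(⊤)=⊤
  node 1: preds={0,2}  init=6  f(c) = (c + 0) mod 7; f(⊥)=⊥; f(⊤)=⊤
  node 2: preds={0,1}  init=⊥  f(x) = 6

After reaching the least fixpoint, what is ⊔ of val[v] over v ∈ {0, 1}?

6

Worklist (5 pops):
  #1 pop 0: in=6 → 6 (was ⊥); enqueue []
  #2 pop 1: in=6 → 6 (no change)
  #3 pop 2: in=6 → 6 (was ⊥); enqueue [0,1]
  #4 pop 0: in=6 → 6 (no change)
  #5 pop 1: in=6 → 6 (no change)

Fixpoint:
  val[0] = 6
  val[1] = 6
  val[2] = 6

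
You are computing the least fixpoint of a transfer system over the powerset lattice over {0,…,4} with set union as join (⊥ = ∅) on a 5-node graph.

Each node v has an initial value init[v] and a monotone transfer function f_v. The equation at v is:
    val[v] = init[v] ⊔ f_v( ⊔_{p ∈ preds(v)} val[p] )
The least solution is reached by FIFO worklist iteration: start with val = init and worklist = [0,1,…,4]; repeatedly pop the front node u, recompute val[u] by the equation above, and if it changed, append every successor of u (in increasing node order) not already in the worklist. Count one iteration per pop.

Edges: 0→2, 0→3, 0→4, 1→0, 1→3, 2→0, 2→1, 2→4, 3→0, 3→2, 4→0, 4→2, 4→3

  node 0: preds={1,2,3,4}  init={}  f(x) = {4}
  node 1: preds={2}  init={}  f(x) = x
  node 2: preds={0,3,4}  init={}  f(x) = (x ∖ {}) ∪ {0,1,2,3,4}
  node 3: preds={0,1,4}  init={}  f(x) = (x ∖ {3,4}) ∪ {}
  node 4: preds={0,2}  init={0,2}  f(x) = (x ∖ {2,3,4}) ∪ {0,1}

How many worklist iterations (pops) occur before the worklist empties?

11

Iteration log — 11 steps:
  step 1. node 0  ⊔preds={0,2}  new={4}  old={}  +wl: 
  step 2. node 1  ⊔preds={}  new={}  stable
  step 3. node 2  ⊔preds={0,2,4}  new={0,1,2,3,4}  old={}  +wl: 0,1
  step 4. node 3  ⊔preds={0,2,4}  new={0,2}  old={}  +wl: 2
  step 5. node 4  ⊔preds={0,1,2,3,4}  new={0,1,2}  old={0,2}  +wl: 3
  step 6. node 0  ⊔preds={0,1,2,3,4}  new={4}  stable
  step 7. node 1  ⊔preds={0,1,2,3,4}  new={0,1,2,3,4}  old={}  +wl: 0
  step 8. node 2  ⊔preds={0,1,2,4}  new={0,1,2,3,4}  stable
  step 9. node 3  ⊔preds={0,1,2,3,4}  new={0,1,2}  old={0,2}  +wl: 2
  step 10. node 0  ⊔preds={0,1,2,3,4}  new={4}  stable
  step 11. node 2  ⊔preds={0,1,2,4}  new={0,1,2,3,4}  stable

Least fixpoint reached:
  node 0: {4}
  node 1: {0,1,2,3,4}
  node 2: {0,1,2,3,4}
  node 3: {0,1,2}
  node 4: {0,1,2}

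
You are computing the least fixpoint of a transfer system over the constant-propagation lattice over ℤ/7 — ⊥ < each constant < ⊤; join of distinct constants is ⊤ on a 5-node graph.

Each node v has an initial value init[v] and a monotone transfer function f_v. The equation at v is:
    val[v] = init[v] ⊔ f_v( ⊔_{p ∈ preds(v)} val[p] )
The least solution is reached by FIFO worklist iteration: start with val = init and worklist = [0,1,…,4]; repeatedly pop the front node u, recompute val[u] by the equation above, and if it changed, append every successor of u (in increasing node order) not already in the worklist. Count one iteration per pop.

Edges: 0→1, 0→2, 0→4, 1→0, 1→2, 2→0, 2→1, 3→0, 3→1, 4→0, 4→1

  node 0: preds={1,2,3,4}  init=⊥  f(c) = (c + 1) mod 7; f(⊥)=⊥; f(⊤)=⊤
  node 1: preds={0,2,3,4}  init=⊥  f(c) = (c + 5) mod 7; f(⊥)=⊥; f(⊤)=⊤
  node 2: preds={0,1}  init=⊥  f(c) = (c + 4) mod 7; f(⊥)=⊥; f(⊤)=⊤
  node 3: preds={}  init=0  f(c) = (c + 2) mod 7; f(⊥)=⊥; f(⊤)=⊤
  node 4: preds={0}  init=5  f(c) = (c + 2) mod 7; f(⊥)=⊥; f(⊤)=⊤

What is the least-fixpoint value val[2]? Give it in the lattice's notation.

⊤

Worklist (7 pops):
  #1 pop 0: in=⊤ → ⊤ (was ⊥); enqueue []
  #2 pop 1: in=⊤ → ⊤ (was ⊥); enqueue [0]
  #3 pop 2: in=⊤ → ⊤ (was ⊥); enqueue [1]
  #4 pop 3: in=⊥ → 0 (no change)
  #5 pop 4: in=⊤ → ⊤ (was 5); enqueue []
  #6 pop 0: in=⊤ → ⊤ (no change)
  #7 pop 1: in=⊤ → ⊤ (no change)

Fixpoint:
  val[0] = ⊤
  val[1] = ⊤
  val[2] = ⊤
  val[3] = 0
  val[4] = ⊤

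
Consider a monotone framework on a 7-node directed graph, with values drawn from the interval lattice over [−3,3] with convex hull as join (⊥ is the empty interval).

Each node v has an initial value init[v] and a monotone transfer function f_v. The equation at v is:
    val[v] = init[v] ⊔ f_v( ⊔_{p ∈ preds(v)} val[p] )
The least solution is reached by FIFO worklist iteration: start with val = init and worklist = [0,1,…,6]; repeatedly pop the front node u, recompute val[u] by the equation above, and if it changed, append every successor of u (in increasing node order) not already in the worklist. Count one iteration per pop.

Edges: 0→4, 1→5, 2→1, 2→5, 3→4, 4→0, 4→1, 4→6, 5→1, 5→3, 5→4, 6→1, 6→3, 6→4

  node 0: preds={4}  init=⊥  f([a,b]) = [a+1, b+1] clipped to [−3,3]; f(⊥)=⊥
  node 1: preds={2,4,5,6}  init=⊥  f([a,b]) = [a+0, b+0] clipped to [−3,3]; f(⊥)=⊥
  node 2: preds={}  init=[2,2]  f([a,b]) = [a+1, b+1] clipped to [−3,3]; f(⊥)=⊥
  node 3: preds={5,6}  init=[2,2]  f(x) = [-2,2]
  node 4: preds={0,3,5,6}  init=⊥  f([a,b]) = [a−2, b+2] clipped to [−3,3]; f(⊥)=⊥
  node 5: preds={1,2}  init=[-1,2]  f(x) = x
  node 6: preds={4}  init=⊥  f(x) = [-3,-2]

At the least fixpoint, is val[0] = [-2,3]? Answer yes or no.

Trace (15 dequeues):
  [1] u=0 | in ⊥ | out ⊥ | ==
  [2] u=1 | in [-1,2] | out [-1,2] | prev ⊥ | push {}
  [3] u=2 | in ⊥ | out [2,2] | ==
  [4] u=3 | in [-1,2] | out [-2,2] | prev [2,2] | push {}
  [5] u=4 | in [-2,2] | out [-3,3] | prev ⊥ | push {0,1}
  [6] u=5 | in [-1,2] | out [-1,2] | ==
  [7] u=6 | in [-3,3] | out [-3,-2] | prev ⊥ | push {3,4}
  [8] u=0 | in [-3,3] | out [-2,3] | prev ⊥ | push {}
  [9] u=1 | in [-3,3] | out [-3,3] | prev [-1,2] | push {5}
  [10] u=3 | in [-3,2] | out [-2,2] | ==
  [11] u=4 | in [-3,3] | out [-3,3] | ==
  [12] u=5 | in [-3,3] | out [-3,3] | prev [-1,2] | push {1,3,4}
  [13] u=1 | in [-3,3] | out [-3,3] | ==
  [14] u=3 | in [-3,3] | out [-2,2] | ==
  [15] u=4 | in [-3,3] | out [-3,3] | ==

Converged values:
  [0] [-2,3]
  [1] [-3,3]
  [2] [2,2]
  [3] [-2,2]
  [4] [-3,3]
  [5] [-3,3]
  [6] [-3,-2]

yes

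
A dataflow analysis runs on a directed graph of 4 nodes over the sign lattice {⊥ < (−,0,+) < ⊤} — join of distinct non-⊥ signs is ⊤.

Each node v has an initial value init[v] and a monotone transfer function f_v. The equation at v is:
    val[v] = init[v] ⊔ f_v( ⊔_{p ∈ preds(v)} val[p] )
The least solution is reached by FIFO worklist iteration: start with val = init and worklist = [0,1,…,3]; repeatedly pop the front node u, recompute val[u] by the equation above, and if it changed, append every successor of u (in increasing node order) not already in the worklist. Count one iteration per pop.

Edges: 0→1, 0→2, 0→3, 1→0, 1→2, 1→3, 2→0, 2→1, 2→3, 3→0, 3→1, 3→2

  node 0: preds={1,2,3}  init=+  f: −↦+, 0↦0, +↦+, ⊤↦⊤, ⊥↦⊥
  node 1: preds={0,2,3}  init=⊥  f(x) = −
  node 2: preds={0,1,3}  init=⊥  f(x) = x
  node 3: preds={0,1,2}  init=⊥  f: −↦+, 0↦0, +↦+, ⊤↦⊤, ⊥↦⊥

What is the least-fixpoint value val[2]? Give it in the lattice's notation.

Iteration log — 8 steps:
  step 1. node 0  ⊔preds=⊥  new=+  stable
  step 2. node 1  ⊔preds=+  new=−  old=⊥  +wl: 0
  step 3. node 2  ⊔preds=⊤  new=⊤  old=⊥  +wl: 1
  step 4. node 3  ⊔preds=⊤  new=⊤  old=⊥  +wl: 2
  step 5. node 0  ⊔preds=⊤  new=⊤  old=+  +wl: 3
  step 6. node 1  ⊔preds=⊤  new=−  stable
  step 7. node 2  ⊔preds=⊤  new=⊤  stable
  step 8. node 3  ⊔preds=⊤  new=⊤  stable

Least fixpoint reached:
  node 0: ⊤
  node 1: −
  node 2: ⊤
  node 3: ⊤

⊤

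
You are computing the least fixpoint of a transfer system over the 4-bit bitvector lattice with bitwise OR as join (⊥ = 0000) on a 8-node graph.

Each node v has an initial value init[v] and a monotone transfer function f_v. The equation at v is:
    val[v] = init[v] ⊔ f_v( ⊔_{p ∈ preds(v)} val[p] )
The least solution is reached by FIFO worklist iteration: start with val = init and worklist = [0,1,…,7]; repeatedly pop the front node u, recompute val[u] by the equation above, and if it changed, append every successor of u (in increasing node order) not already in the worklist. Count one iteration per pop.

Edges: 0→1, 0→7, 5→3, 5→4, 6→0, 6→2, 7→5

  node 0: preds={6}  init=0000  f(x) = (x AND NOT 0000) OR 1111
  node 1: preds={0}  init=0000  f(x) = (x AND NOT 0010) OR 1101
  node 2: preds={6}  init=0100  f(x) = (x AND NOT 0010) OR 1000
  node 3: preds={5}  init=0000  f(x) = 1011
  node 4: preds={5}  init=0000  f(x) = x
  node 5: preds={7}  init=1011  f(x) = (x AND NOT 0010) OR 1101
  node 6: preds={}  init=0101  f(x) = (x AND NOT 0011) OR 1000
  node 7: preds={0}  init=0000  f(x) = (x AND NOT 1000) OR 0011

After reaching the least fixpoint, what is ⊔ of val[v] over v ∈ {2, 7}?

1111

Worklist (13 pops):
  #1 pop 0: in=0101 → 1111 (was 0000); enqueue []
  #2 pop 1: in=1111 → 1101 (was 0000); enqueue []
  #3 pop 2: in=0101 → 1101 (was 0100); enqueue []
  #4 pop 3: in=1011 → 1011 (was 0000); enqueue []
  #5 pop 4: in=1011 → 1011 (was 0000); enqueue []
  #6 pop 5: in=0000 → 1111 (was 1011); enqueue [3,4]
  #7 pop 6: in=0000 → 1101 (was 0101); enqueue [0,2]
  #8 pop 7: in=1111 → 0111 (was 0000); enqueue [5]
  #9 pop 3: in=1111 → 1011 (no change)
  #10 pop 4: in=1111 → 1111 (was 1011); enqueue []
  #11 pop 0: in=1101 → 1111 (no change)
  #12 pop 2: in=1101 → 1101 (no change)
  #13 pop 5: in=0111 → 1111 (no change)

Fixpoint:
  val[0] = 1111
  val[1] = 1101
  val[2] = 1101
  val[3] = 1011
  val[4] = 1111
  val[5] = 1111
  val[6] = 1101
  val[7] = 0111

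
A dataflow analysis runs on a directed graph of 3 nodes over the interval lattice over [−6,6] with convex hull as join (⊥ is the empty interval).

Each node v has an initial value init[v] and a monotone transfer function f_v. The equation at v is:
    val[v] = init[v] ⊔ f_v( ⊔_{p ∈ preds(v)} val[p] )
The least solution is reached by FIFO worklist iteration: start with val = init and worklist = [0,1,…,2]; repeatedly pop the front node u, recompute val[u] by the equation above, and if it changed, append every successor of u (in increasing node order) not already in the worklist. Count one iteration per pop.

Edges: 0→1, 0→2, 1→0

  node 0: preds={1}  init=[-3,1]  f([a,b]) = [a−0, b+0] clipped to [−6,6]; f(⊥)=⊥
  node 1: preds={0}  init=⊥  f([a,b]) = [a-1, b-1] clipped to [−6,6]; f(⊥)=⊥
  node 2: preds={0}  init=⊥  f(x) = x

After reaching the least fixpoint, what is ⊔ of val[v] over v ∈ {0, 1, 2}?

Iteration log — 12 steps:
  step 1. node 0  ⊔preds=⊥  new=[-3,1]  stable
  step 2. node 1  ⊔preds=[-3,1]  new=[-4,0]  old=⊥  +wl: 0
  step 3. node 2  ⊔preds=[-3,1]  new=[-3,1]  old=⊥  +wl: 
  step 4. node 0  ⊔preds=[-4,0]  new=[-4,1]  old=[-3,1]  +wl: 1,2
  step 5. node 1  ⊔preds=[-4,1]  new=[-5,0]  old=[-4,0]  +wl: 0
  step 6. node 2  ⊔preds=[-4,1]  new=[-4,1]  old=[-3,1]  +wl: 
  step 7. node 0  ⊔preds=[-5,0]  new=[-5,1]  old=[-4,1]  +wl: 1,2
  step 8. node 1  ⊔preds=[-5,1]  new=[-6,0]  old=[-5,0]  +wl: 0
  step 9. node 2  ⊔preds=[-5,1]  new=[-5,1]  old=[-4,1]  +wl: 
  step 10. node 0  ⊔preds=[-6,0]  new=[-6,1]  old=[-5,1]  +wl: 1,2
  step 11. node 1  ⊔preds=[-6,1]  new=[-6,0]  stable
  step 12. node 2  ⊔preds=[-6,1]  new=[-6,1]  old=[-5,1]  +wl: 

Least fixpoint reached:
  node 0: [-6,1]
  node 1: [-6,0]
  node 2: [-6,1]

[-6,1]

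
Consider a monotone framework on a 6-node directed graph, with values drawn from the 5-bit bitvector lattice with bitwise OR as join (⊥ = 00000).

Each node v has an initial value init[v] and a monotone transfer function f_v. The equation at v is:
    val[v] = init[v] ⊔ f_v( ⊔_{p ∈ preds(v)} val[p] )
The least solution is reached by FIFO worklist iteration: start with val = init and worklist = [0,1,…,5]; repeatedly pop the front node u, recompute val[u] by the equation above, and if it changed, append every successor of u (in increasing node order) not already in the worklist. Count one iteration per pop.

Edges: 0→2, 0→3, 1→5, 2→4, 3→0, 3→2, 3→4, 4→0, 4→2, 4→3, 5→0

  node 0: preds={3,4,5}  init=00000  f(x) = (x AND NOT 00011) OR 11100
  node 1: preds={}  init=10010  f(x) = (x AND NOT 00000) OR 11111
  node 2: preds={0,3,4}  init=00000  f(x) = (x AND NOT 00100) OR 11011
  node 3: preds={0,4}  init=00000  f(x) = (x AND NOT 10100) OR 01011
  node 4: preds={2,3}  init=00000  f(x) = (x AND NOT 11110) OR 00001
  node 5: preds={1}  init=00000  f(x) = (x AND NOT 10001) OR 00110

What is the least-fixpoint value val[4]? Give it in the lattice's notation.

Trace (9 dequeues):
  [1] u=0 | in 00000 | out 11100 | prev 00000 | push {}
  [2] u=1 | in 00000 | out 11111 | prev 10010 | push {}
  [3] u=2 | in 11100 | out 11011 | prev 00000 | push {}
  [4] u=3 | in 11100 | out 01011 | prev 00000 | push {0,2}
  [5] u=4 | in 11011 | out 00001 | prev 00000 | push {3}
  [6] u=5 | in 11111 | out 01110 | prev 00000 | push {}
  [7] u=0 | in 01111 | out 11100 | ==
  [8] u=2 | in 11111 | out 11011 | ==
  [9] u=3 | in 11101 | out 01011 | ==

Converged values:
  [0] 11100
  [1] 11111
  [2] 11011
  [3] 01011
  [4] 00001
  [5] 01110

00001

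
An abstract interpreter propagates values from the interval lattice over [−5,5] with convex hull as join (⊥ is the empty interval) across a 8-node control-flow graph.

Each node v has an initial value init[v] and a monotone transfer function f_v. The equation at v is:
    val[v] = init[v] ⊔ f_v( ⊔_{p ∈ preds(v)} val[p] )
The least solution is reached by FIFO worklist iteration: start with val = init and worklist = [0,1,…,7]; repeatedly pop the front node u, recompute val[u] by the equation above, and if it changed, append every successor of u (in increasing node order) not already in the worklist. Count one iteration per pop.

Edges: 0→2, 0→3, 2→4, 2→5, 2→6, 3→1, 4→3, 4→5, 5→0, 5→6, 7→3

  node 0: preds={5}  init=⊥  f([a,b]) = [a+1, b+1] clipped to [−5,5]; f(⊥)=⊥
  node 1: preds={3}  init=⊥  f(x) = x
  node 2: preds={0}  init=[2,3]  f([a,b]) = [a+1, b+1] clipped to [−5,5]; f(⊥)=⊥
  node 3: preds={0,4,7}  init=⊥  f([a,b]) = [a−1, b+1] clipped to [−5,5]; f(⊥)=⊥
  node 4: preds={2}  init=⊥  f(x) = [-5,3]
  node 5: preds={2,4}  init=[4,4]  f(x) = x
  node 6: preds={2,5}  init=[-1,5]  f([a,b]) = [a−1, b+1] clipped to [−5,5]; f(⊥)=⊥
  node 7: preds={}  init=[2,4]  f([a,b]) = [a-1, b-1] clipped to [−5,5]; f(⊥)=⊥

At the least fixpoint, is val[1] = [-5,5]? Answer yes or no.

yes

Worklist (17 pops):
  #1 pop 0: in=[4,4] → [5,5] (was ⊥); enqueue []
  #2 pop 1: in=⊥ → ⊥ (no change)
  #3 pop 2: in=[5,5] → [2,5] (was [2,3]); enqueue []
  #4 pop 3: in=[2,5] → [1,5] (was ⊥); enqueue [1]
  #5 pop 4: in=[2,5] → [-5,3] (was ⊥); enqueue [3]
  #6 pop 5: in=[-5,5] → [-5,5] (was [4,4]); enqueue [0]
  #7 pop 6: in=[-5,5] → [-5,5] (was [-1,5]); enqueue []
  #8 pop 7: in=⊥ → [2,4] (no change)
  #9 pop 1: in=[1,5] → [1,5] (was ⊥); enqueue []
  #10 pop 3: in=[-5,5] → [-5,5] (was [1,5]); enqueue [1]
  #11 pop 0: in=[-5,5] → [-4,5] (was [5,5]); enqueue [2,3]
  #12 pop 1: in=[-5,5] → [-5,5] (was [1,5]); enqueue []
  #13 pop 2: in=[-4,5] → [-3,5] (was [2,5]); enqueue [4,5,6]
  #14 pop 3: in=[-5,5] → [-5,5] (no change)
  #15 pop 4: in=[-3,5] → [-5,3] (no change)
  #16 pop 5: in=[-5,5] → [-5,5] (no change)
  #17 pop 6: in=[-5,5] → [-5,5] (no change)

Fixpoint:
  val[0] = [-4,5]
  val[1] = [-5,5]
  val[2] = [-3,5]
  val[3] = [-5,5]
  val[4] = [-5,3]
  val[5] = [-5,5]
  val[6] = [-5,5]
  val[7] = [2,4]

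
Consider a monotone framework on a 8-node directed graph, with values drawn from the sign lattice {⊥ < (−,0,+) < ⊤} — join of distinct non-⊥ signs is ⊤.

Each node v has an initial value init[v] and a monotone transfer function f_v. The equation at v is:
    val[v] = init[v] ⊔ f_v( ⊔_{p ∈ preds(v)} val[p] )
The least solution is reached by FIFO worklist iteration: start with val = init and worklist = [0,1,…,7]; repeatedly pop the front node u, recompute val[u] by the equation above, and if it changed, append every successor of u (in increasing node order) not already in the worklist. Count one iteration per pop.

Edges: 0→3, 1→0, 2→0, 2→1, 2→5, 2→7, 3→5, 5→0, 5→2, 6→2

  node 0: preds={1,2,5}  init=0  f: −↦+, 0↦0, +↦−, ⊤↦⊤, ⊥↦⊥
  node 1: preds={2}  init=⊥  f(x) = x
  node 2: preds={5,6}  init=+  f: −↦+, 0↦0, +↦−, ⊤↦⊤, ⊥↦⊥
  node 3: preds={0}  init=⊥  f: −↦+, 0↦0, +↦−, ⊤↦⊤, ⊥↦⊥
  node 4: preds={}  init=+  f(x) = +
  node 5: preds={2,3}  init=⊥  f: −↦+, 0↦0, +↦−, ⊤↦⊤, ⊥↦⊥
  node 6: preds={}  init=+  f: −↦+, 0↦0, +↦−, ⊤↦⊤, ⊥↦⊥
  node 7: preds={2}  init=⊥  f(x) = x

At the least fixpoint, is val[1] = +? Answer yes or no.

no

Trace (12 dequeues):
  [1] u=0 | in + | out ⊤ | prev 0 | push {}
  [2] u=1 | in + | out + | prev ⊥ | push {0}
  [3] u=2 | in + | out ⊤ | prev + | push {1}
  [4] u=3 | in ⊤ | out ⊤ | prev ⊥ | push {}
  [5] u=4 | in ⊥ | out + | ==
  [6] u=5 | in ⊤ | out ⊤ | prev ⊥ | push {2}
  [7] u=6 | in ⊥ | out + | ==
  [8] u=7 | in ⊤ | out ⊤ | prev ⊥ | push {}
  [9] u=0 | in ⊤ | out ⊤ | ==
  [10] u=1 | in ⊤ | out ⊤ | prev + | push {0}
  [11] u=2 | in ⊤ | out ⊤ | ==
  [12] u=0 | in ⊤ | out ⊤ | ==

Converged values:
  [0] ⊤
  [1] ⊤
  [2] ⊤
  [3] ⊤
  [4] +
  [5] ⊤
  [6] +
  [7] ⊤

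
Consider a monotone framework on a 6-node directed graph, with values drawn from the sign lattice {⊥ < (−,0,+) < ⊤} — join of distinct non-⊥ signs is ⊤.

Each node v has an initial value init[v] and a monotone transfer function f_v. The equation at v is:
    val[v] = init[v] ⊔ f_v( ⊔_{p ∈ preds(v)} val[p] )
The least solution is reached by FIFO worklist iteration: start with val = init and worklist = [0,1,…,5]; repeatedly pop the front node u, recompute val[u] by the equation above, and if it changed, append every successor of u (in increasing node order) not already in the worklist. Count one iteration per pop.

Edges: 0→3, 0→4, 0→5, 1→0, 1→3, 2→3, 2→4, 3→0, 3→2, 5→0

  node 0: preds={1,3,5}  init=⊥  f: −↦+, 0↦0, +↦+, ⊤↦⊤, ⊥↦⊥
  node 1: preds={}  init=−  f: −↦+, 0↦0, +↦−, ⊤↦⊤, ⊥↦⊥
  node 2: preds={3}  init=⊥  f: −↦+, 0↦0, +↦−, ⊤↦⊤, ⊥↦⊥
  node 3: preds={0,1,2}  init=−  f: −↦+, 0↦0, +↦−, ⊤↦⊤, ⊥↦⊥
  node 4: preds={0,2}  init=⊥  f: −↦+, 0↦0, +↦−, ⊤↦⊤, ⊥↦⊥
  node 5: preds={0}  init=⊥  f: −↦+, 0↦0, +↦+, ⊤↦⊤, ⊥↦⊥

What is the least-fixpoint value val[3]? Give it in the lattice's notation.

⊤

Worklist (12 pops):
  #1 pop 0: in=− → + (was ⊥); enqueue []
  #2 pop 1: in=⊥ → − (no change)
  #3 pop 2: in=− → + (was ⊥); enqueue []
  #4 pop 3: in=⊤ → ⊤ (was −); enqueue [0,2]
  #5 pop 4: in=+ → − (was ⊥); enqueue []
  #6 pop 5: in=+ → + (was ⊥); enqueue []
  #7 pop 0: in=⊤ → ⊤ (was +); enqueue [3,4,5]
  #8 pop 2: in=⊤ → ⊤ (was +); enqueue []
  #9 pop 3: in=⊤ → ⊤ (no change)
  #10 pop 4: in=⊤ → ⊤ (was −); enqueue []
  #11 pop 5: in=⊤ → ⊤ (was +); enqueue [0]
  #12 pop 0: in=⊤ → ⊤ (no change)

Fixpoint:
  val[0] = ⊤
  val[1] = −
  val[2] = ⊤
  val[3] = ⊤
  val[4] = ⊤
  val[5] = ⊤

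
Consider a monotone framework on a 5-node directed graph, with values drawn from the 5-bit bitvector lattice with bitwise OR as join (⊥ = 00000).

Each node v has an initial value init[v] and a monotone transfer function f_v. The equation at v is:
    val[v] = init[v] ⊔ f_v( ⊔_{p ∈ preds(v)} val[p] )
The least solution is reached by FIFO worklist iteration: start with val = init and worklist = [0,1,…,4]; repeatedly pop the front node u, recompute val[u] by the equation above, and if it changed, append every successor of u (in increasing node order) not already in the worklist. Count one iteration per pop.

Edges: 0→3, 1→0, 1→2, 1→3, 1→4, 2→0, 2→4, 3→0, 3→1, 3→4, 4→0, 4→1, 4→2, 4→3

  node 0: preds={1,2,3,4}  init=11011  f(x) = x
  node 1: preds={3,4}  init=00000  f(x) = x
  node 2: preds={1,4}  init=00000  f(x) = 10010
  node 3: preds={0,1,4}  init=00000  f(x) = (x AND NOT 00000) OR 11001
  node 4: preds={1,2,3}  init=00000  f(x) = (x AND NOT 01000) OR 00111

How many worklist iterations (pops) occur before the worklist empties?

Worklist (12 pops):
  #1 pop 0: in=00000 → 11011 (no change)
  #2 pop 1: in=00000 → 00000 (no change)
  #3 pop 2: in=00000 → 10010 (was 00000); enqueue [0]
  #4 pop 3: in=11011 → 11011 (was 00000); enqueue [1]
  #5 pop 4: in=11011 → 10111 (was 00000); enqueue [2,3]
  #6 pop 0: in=11111 → 11111 (was 11011); enqueue []
  #7 pop 1: in=11111 → 11111 (was 00000); enqueue [0,4]
  #8 pop 2: in=11111 → 10010 (no change)
  #9 pop 3: in=11111 → 11111 (was 11011); enqueue [1]
  #10 pop 0: in=11111 → 11111 (no change)
  #11 pop 4: in=11111 → 10111 (no change)
  #12 pop 1: in=11111 → 11111 (no change)

Fixpoint:
  val[0] = 11111
  val[1] = 11111
  val[2] = 10010
  val[3] = 11111
  val[4] = 10111

12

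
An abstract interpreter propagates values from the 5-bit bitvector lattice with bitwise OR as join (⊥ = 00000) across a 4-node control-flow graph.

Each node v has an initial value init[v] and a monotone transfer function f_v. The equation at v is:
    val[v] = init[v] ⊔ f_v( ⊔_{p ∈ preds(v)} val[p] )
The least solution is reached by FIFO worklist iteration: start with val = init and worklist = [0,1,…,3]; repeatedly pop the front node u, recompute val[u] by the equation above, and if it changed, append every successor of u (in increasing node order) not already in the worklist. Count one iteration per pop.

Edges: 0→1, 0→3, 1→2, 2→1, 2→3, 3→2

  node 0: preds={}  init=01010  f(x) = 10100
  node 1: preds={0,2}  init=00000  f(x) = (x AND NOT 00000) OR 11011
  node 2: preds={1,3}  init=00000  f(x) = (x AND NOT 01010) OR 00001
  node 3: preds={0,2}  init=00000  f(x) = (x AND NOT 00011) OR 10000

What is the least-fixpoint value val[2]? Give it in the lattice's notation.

Iteration log — 6 steps:
  step 1. node 0  ⊔preds=00000  new=11110  old=01010  +wl: 
  step 2. node 1  ⊔preds=11110  new=11111  old=00000  +wl: 
  step 3. node 2  ⊔preds=11111  new=10101  old=00000  +wl: 1
  step 4. node 3  ⊔preds=11111  new=11100  old=00000  +wl: 2
  step 5. node 1  ⊔preds=11111  new=11111  stable
  step 6. node 2  ⊔preds=11111  new=10101  stable

Least fixpoint reached:
  node 0: 11110
  node 1: 11111
  node 2: 10101
  node 3: 11100

10101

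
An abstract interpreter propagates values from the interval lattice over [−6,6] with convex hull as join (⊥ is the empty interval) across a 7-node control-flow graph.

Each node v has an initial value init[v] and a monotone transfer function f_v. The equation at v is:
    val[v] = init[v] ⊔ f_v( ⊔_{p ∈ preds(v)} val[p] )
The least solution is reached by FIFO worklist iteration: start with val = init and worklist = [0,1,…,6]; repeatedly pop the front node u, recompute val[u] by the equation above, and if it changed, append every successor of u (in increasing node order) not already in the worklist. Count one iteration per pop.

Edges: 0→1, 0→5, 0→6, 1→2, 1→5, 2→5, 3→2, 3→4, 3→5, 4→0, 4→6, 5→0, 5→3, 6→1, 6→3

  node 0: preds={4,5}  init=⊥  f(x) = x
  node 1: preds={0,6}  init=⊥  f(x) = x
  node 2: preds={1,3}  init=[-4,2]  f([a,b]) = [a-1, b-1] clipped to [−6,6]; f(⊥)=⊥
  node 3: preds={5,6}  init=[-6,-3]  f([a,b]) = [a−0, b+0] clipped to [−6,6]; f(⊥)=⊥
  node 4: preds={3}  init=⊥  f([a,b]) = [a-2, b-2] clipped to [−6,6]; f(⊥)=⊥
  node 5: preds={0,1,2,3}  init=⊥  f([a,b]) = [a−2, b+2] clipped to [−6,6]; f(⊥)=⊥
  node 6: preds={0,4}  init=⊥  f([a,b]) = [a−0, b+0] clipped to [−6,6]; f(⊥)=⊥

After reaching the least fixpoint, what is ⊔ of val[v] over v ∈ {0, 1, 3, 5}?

Trace (26 dequeues):
  [1] u=0 | in ⊥ | out ⊥ | ==
  [2] u=1 | in ⊥ | out ⊥ | ==
  [3] u=2 | in [-6,-3] | out [-6,2] | prev [-4,2] | push {}
  [4] u=3 | in ⊥ | out [-6,-3] | ==
  [5] u=4 | in [-6,-3] | out [-6,-5] | prev ⊥ | push {0}
  [6] u=5 | in [-6,2] | out [-6,4] | prev ⊥ | push {3}
  [7] u=6 | in [-6,-5] | out [-6,-5] | prev ⊥ | push {1}
  [8] u=0 | in [-6,4] | out [-6,4] | prev ⊥ | push {5,6}
  [9] u=3 | in [-6,4] | out [-6,4] | prev [-6,-3] | push {2,4}
  [10] u=1 | in [-6,4] | out [-6,4] | prev ⊥ | push {}
  [11] u=5 | in [-6,4] | out [-6,6] | prev [-6,4] | push {0,3}
  [12] u=6 | in [-6,4] | out [-6,4] | prev [-6,-5] | push {1}
  [13] u=2 | in [-6,4] | out [-6,3] | prev [-6,2] | push {5}
  [14] u=4 | in [-6,4] | out [-6,2] | prev [-6,-5] | push {6}
  [15] u=0 | in [-6,6] | out [-6,6] | prev [-6,4] | push {}
  [16] u=3 | in [-6,6] | out [-6,6] | prev [-6,4] | push {2,4}
  [17] u=1 | in [-6,6] | out [-6,6] | prev [-6,4] | push {}
  [18] u=5 | in [-6,6] | out [-6,6] | ==
  [19] u=6 | in [-6,6] | out [-6,6] | prev [-6,4] | push {1,3}
  [20] u=2 | in [-6,6] | out [-6,5] | prev [-6,3] | push {5}
  [21] u=4 | in [-6,6] | out [-6,4] | prev [-6,2] | push {0,6}
  [22] u=1 | in [-6,6] | out [-6,6] | ==
  [23] u=3 | in [-6,6] | out [-6,6] | ==
  [24] u=5 | in [-6,6] | out [-6,6] | ==
  [25] u=0 | in [-6,6] | out [-6,6] | ==
  [26] u=6 | in [-6,6] | out [-6,6] | ==

Converged values:
  [0] [-6,6]
  [1] [-6,6]
  [2] [-6,5]
  [3] [-6,6]
  [4] [-6,4]
  [5] [-6,6]
  [6] [-6,6]

[-6,6]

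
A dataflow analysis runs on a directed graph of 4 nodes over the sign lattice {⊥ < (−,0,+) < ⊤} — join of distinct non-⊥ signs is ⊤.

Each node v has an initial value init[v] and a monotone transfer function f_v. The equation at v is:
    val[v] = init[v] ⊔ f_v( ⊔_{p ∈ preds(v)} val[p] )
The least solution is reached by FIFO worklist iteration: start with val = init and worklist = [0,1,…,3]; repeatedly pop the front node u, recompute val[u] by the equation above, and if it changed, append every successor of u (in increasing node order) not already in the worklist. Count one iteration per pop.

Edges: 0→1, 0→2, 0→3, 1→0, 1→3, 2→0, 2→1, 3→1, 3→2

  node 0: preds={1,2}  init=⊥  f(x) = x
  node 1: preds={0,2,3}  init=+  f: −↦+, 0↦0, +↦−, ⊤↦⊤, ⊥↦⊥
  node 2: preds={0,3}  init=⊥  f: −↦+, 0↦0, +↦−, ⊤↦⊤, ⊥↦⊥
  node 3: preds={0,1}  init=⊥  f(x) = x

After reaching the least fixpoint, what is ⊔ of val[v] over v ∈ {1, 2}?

Iteration log — 10 steps:
  step 1. node 0  ⊔preds=+  new=+  old=⊥  +wl: 
  step 2. node 1  ⊔preds=+  new=⊤  old=+  +wl: 0
  step 3. node 2  ⊔preds=+  new=−  old=⊥  +wl: 1
  step 4. node 3  ⊔preds=⊤  new=⊤  old=⊥  +wl: 2
  step 5. node 0  ⊔preds=⊤  new=⊤  old=+  +wl: 3
  step 6. node 1  ⊔preds=⊤  new=⊤  stable
  step 7. node 2  ⊔preds=⊤  new=⊤  old=−  +wl: 0,1
  step 8. node 3  ⊔preds=⊤  new=⊤  stable
  step 9. node 0  ⊔preds=⊤  new=⊤  stable
  step 10. node 1  ⊔preds=⊤  new=⊤  stable

Least fixpoint reached:
  node 0: ⊤
  node 1: ⊤
  node 2: ⊤
  node 3: ⊤

⊤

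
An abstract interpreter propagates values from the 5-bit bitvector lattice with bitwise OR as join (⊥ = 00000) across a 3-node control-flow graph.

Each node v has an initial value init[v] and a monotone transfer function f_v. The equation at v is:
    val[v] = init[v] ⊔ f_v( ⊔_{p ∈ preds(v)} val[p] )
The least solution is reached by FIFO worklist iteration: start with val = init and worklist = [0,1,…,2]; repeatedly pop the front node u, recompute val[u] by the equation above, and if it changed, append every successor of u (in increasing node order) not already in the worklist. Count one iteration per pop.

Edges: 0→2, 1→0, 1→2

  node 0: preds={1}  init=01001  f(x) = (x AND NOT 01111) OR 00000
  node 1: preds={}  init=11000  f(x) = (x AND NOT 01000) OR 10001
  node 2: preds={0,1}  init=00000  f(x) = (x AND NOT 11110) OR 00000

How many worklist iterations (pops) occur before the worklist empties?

Worklist (4 pops):
  #1 pop 0: in=11000 → 11001 (was 01001); enqueue []
  #2 pop 1: in=00000 → 11001 (was 11000); enqueue [0]
  #3 pop 2: in=11001 → 00001 (was 00000); enqueue []
  #4 pop 0: in=11001 → 11001 (no change)

Fixpoint:
  val[0] = 11001
  val[1] = 11001
  val[2] = 00001

4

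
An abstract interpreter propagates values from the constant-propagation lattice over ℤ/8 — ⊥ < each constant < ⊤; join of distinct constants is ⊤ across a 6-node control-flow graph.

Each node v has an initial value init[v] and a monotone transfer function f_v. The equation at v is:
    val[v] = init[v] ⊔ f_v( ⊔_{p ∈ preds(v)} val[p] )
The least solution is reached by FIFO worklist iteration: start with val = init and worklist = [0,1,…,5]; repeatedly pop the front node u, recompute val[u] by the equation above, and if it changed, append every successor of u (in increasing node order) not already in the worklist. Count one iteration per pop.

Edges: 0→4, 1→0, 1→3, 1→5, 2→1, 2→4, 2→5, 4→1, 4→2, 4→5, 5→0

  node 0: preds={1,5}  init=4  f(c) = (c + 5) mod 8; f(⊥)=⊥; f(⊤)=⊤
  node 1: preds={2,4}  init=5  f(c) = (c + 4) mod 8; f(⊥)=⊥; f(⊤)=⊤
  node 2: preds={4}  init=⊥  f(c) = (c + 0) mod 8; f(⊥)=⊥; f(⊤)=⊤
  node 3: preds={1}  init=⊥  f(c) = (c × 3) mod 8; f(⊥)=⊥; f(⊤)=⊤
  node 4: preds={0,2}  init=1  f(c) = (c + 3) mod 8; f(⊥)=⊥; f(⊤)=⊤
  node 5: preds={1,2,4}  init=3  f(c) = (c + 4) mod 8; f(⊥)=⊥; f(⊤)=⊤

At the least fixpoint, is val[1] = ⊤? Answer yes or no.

yes

Worklist (13 pops):
  #1 pop 0: in=⊤ → ⊤ (was 4); enqueue []
  #2 pop 1: in=1 → 5 (no change)
  #3 pop 2: in=1 → 1 (was ⊥); enqueue [1]
  #4 pop 3: in=5 → 7 (was ⊥); enqueue []
  #5 pop 4: in=⊤ → ⊤ (was 1); enqueue [2]
  #6 pop 5: in=⊤ → ⊤ (was 3); enqueue [0]
  #7 pop 1: in=⊤ → ⊤ (was 5); enqueue [3,5]
  #8 pop 2: in=⊤ → ⊤ (was 1); enqueue [1,4]
  #9 pop 0: in=⊤ → ⊤ (no change)
  #10 pop 3: in=⊤ → ⊤ (was 7); enqueue []
  #11 pop 5: in=⊤ → ⊤ (no change)
  #12 pop 1: in=⊤ → ⊤ (no change)
  #13 pop 4: in=⊤ → ⊤ (no change)

Fixpoint:
  val[0] = ⊤
  val[1] = ⊤
  val[2] = ⊤
  val[3] = ⊤
  val[4] = ⊤
  val[5] = ⊤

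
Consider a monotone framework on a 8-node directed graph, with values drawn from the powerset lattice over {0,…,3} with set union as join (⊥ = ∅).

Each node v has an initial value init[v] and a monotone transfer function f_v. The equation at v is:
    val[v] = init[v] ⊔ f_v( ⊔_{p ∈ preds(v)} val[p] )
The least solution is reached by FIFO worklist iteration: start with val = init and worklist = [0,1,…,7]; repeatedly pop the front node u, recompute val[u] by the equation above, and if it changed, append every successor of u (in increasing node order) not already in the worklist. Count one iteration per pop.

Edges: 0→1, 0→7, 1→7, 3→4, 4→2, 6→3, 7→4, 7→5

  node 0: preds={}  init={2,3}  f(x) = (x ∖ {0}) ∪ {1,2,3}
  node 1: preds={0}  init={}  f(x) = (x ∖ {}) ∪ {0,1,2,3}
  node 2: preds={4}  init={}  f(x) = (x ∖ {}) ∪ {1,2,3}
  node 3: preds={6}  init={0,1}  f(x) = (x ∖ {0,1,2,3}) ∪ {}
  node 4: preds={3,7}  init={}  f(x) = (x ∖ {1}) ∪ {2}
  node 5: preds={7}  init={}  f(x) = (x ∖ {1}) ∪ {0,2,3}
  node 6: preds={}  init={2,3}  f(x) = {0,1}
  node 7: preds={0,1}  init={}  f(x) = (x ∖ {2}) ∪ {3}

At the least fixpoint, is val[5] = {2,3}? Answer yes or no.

Trace (13 dequeues):
  [1] u=0 | in {} | out {1,2,3} | prev {2,3} | push {}
  [2] u=1 | in {1,2,3} | out {0,1,2,3} | prev {} | push {}
  [3] u=2 | in {} | out {1,2,3} | prev {} | push {}
  [4] u=3 | in {2,3} | out {0,1} | ==
  [5] u=4 | in {0,1} | out {0,2} | prev {} | push {2}
  [6] u=5 | in {} | out {0,2,3} | prev {} | push {}
  [7] u=6 | in {} | out {0,1,2,3} | prev {2,3} | push {3}
  [8] u=7 | in {0,1,2,3} | out {0,1,3} | prev {} | push {4,5}
  [9] u=2 | in {0,2} | out {0,1,2,3} | prev {1,2,3} | push {}
  [10] u=3 | in {0,1,2,3} | out {0,1} | ==
  [11] u=4 | in {0,1,3} | out {0,2,3} | prev {0,2} | push {2}
  [12] u=5 | in {0,1,3} | out {0,2,3} | ==
  [13] u=2 | in {0,2,3} | out {0,1,2,3} | ==

Converged values:
  [0] {1,2,3}
  [1] {0,1,2,3}
  [2] {0,1,2,3}
  [3] {0,1}
  [4] {0,2,3}
  [5] {0,2,3}
  [6] {0,1,2,3}
  [7] {0,1,3}

no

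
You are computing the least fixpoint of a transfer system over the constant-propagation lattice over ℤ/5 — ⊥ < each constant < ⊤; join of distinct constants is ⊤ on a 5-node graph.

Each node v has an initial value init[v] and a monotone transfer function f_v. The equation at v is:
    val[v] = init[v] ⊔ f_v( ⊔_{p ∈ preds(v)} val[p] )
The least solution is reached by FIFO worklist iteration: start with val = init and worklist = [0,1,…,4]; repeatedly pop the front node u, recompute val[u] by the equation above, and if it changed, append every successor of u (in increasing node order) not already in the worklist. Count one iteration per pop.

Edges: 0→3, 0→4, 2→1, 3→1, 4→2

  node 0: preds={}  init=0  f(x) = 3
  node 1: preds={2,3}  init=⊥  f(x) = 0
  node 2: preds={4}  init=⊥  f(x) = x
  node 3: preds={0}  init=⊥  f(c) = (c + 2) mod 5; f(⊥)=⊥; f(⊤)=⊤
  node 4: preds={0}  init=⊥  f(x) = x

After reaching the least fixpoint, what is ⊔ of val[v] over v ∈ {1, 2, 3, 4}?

⊤

Iteration log — 8 steps:
  step 1. node 0  ⊔preds=⊥  new=⊤  old=0  +wl: 
  step 2. node 1  ⊔preds=⊥  new=0  old=⊥  +wl: 
  step 3. node 2  ⊔preds=⊥  new=⊥  stable
  step 4. node 3  ⊔preds=⊤  new=⊤  old=⊥  +wl: 1
  step 5. node 4  ⊔preds=⊤  new=⊤  old=⊥  +wl: 2
  step 6. node 1  ⊔preds=⊤  new=0  stable
  step 7. node 2  ⊔preds=⊤  new=⊤  old=⊥  +wl: 1
  step 8. node 1  ⊔preds=⊤  new=0  stable

Least fixpoint reached:
  node 0: ⊤
  node 1: 0
  node 2: ⊤
  node 3: ⊤
  node 4: ⊤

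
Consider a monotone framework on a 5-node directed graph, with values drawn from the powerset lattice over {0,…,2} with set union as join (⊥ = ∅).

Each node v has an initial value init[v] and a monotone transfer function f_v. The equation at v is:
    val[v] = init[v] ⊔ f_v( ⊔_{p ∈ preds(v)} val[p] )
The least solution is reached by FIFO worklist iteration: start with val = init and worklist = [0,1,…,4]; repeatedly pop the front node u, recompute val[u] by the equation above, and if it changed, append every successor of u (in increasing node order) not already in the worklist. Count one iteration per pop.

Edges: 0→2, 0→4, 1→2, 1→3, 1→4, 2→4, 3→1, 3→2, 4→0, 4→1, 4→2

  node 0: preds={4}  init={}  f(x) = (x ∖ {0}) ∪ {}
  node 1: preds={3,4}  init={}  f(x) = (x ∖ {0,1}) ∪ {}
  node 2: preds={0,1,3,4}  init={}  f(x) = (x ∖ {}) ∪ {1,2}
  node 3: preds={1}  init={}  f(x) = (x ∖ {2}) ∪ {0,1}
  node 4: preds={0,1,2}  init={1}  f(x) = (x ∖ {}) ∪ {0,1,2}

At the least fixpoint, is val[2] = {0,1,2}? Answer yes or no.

Trace (11 dequeues):
  [1] u=0 | in {1} | out {1} | prev {} | push {}
  [2] u=1 | in {1} | out {} | ==
  [3] u=2 | in {1} | out {1,2} | prev {} | push {}
  [4] u=3 | in {} | out {0,1} | prev {} | push {1,2}
  [5] u=4 | in {1,2} | out {0,1,2} | prev {1} | push {0}
  [6] u=1 | in {0,1,2} | out {2} | prev {} | push {3,4}
  [7] u=2 | in {0,1,2} | out {0,1,2} | prev {1,2} | push {}
  [8] u=0 | in {0,1,2} | out {1,2} | prev {1} | push {2}
  [9] u=3 | in {2} | out {0,1} | ==
  [10] u=4 | in {0,1,2} | out {0,1,2} | ==
  [11] u=2 | in {0,1,2} | out {0,1,2} | ==

Converged values:
  [0] {1,2}
  [1] {2}
  [2] {0,1,2}
  [3] {0,1}
  [4] {0,1,2}

yes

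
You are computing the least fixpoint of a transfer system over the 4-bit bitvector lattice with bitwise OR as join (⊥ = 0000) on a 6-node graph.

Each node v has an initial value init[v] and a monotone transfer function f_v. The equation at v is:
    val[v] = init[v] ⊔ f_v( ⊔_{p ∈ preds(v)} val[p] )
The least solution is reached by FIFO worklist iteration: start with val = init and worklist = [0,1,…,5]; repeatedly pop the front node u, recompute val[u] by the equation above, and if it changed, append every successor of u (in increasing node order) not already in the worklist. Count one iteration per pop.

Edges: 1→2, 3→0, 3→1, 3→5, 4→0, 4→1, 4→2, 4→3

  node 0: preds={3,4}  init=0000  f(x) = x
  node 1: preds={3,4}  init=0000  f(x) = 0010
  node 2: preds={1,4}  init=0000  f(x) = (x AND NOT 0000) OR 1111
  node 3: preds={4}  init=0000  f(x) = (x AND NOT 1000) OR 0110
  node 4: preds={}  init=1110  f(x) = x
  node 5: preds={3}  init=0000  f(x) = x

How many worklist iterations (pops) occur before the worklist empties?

Worklist (8 pops):
  #1 pop 0: in=1110 → 1110 (was 0000); enqueue []
  #2 pop 1: in=1110 → 0010 (was 0000); enqueue []
  #3 pop 2: in=1110 → 1111 (was 0000); enqueue []
  #4 pop 3: in=1110 → 0110 (was 0000); enqueue [0,1]
  #5 pop 4: in=0000 → 1110 (no change)
  #6 pop 5: in=0110 → 0110 (was 0000); enqueue []
  #7 pop 0: in=1110 → 1110 (no change)
  #8 pop 1: in=1110 → 0010 (no change)

Fixpoint:
  val[0] = 1110
  val[1] = 0010
  val[2] = 1111
  val[3] = 0110
  val[4] = 1110
  val[5] = 0110

8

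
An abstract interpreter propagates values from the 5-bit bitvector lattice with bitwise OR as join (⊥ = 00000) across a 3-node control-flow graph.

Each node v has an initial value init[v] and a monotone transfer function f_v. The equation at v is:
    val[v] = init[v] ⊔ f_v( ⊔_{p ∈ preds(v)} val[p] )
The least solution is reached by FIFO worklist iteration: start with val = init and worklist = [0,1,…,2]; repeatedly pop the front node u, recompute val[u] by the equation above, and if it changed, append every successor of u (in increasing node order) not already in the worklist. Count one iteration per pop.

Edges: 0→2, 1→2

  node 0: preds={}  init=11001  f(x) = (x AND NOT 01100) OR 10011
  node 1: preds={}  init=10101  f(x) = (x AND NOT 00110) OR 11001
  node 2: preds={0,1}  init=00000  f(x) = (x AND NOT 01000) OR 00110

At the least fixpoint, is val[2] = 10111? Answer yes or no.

Trace (3 dequeues):
  [1] u=0 | in 00000 | out 11011 | prev 11001 | push {}
  [2] u=1 | in 00000 | out 11101 | prev 10101 | push {}
  [3] u=2 | in 11111 | out 10111 | prev 00000 | push {}

Converged values:
  [0] 11011
  [1] 11101
  [2] 10111

yes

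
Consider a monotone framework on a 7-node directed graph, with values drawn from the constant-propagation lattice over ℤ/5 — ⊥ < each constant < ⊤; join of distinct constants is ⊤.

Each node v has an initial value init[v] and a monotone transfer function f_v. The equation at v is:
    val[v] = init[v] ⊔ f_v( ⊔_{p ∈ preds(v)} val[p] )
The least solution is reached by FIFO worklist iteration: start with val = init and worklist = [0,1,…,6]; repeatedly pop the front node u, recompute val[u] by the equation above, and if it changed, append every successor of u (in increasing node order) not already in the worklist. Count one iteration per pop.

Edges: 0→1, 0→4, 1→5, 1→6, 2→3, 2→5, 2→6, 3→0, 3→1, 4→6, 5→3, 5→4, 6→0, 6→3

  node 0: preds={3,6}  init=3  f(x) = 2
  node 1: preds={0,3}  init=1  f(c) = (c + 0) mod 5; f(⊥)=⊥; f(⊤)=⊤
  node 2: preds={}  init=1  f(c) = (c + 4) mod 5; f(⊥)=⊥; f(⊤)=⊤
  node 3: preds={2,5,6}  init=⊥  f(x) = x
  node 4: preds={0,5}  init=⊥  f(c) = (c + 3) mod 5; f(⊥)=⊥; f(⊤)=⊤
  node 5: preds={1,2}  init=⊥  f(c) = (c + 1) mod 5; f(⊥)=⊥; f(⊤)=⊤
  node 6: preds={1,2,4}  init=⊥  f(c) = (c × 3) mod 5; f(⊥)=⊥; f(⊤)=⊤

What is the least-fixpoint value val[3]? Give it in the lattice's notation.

Worklist (13 pops):
  #1 pop 0: in=⊥ → ⊤ (was 3); enqueue []
  #2 pop 1: in=⊤ → ⊤ (was 1); enqueue []
  #3 pop 2: in=⊥ → 1 (no change)
  #4 pop 3: in=1 → 1 (was ⊥); enqueue [0,1]
  #5 pop 4: in=⊤ → ⊤ (was ⊥); enqueue []
  #6 pop 5: in=⊤ → ⊤ (was ⊥); enqueue [3,4]
  #7 pop 6: in=⊤ → ⊤ (was ⊥); enqueue []
  #8 pop 0: in=⊤ → ⊤ (no change)
  #9 pop 1: in=⊤ → ⊤ (no change)
  #10 pop 3: in=⊤ → ⊤ (was 1); enqueue [0,1]
  #11 pop 4: in=⊤ → ⊤ (no change)
  #12 pop 0: in=⊤ → ⊤ (no change)
  #13 pop 1: in=⊤ → ⊤ (no change)

Fixpoint:
  val[0] = ⊤
  val[1] = ⊤
  val[2] = 1
  val[3] = ⊤
  val[4] = ⊤
  val[5] = ⊤
  val[6] = ⊤

⊤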